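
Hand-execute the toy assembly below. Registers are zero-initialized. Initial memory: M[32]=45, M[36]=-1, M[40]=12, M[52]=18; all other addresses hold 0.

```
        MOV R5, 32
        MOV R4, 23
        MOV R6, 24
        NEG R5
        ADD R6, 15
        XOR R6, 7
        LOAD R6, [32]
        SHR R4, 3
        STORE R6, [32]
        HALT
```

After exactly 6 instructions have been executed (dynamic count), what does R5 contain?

MOV R5, 32 → R5=32
MOV R4, 23 → R4=23
MOV R6, 24 → R6=24
NEG R5 → R5=-(32)=-32
ADD R6, 15 → R6=24+15=39
XOR R6, 7 → R6=39^7=32
After step 6: R5 = -32.

-32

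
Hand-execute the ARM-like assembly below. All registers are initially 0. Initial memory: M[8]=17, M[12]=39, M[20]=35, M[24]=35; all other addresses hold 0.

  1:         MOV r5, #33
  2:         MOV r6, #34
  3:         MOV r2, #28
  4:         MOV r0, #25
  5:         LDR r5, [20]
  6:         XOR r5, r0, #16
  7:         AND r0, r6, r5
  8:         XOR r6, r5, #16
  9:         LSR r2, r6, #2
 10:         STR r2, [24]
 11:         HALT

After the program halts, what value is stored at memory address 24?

after MOV r5, #33: r5=33
after MOV r6, #34: r6=34
after MOV r2, #28: r2=28
after MOV r0, #25: r0=25
after LDR r5, [20]: r5=M[20]=35
after XOR r5, r0, #16: r5=25^16=9
after AND r0, r6, r5: r0=34&9=0
after XOR r6, r5, #16: r6=9^16=25
after LSR r2, r6, #2: r2=25>>2=6
STR r2, [24] → M[24]=6
halt.

6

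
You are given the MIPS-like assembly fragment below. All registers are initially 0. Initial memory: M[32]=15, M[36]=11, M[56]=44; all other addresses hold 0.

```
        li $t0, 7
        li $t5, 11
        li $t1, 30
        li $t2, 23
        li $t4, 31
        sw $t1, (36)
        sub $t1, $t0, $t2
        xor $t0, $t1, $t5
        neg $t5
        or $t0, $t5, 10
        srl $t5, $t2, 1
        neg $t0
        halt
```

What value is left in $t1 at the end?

$t0=7
$t5=11
$t1=30
$t2=23
$t4=31
sw $t1, (36) → M[36]=30
$t1=7-23=-16
$t0=(-16)^11=-5
$t5=-(11)=-11
$t0=(-11)|10=-1
$t5=23>>1=11
$t0=-(-1)=1
halt.

-16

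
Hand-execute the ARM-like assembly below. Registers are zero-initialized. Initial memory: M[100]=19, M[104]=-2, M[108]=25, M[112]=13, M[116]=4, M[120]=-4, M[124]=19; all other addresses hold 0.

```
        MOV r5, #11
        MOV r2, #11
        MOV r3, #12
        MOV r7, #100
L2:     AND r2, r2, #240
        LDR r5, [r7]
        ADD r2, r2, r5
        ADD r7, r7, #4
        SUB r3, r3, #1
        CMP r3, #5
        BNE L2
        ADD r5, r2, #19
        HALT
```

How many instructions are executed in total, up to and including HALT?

55

after MOV r5, #11: r5=11
after MOV r2, #11: r2=11
after MOV r3, #12: r3=12
after MOV r7, #100: r7=100
after AND r2, r2, #240: r2=11&240=0
after LDR r5, [r7]: r5=M[100]=19
after ADD r2, r2, r5: r2=0+19=19
after ADD r7, r7, #4: r7=100+4=104
after SUB r3, r3, #1: r3=12-1=11
CMP r3, #5  (cmp 11,5)
BNE L2: taken
after AND r2, r2, #240: r2=19&240=16
after LDR r5, [r7]: r5=M[104]=-2
after ADD r2, r2, r5: r2=16+(-2)=14
after ADD r7, r7, #4: r7=104+4=108
after SUB r3, r3, #1: r3=11-1=10
CMP r3, #5  (cmp 10,5)
BNE L2: taken
after AND r2, r2, #240: r2=14&240=0
after LDR r5, [r7]: r5=M[108]=25
after ADD r2, r2, r5: r2=0+25=25
after ADD r7, r7, #4: r7=108+4=112
after SUB r3, r3, #1: r3=10-1=9
CMP r3, #5  (cmp 9,5)
BNE L2: taken
after AND r2, r2, #240: r2=25&240=16
after LDR r5, [r7]: r5=M[112]=13
after ADD r2, r2, r5: r2=16+13=29
after ADD r7, r7, #4: r7=112+4=116
after SUB r3, r3, #1: r3=9-1=8
CMP r3, #5  (cmp 8,5)
BNE L2: taken
after AND r2, r2, #240: r2=29&240=16
after LDR r5, [r7]: r5=M[116]=4
after ADD r2, r2, r5: r2=16+4=20
after ADD r7, r7, #4: r7=116+4=120
after SUB r3, r3, #1: r3=8-1=7
CMP r3, #5  (cmp 7,5)
BNE L2: taken
after AND r2, r2, #240: r2=20&240=16
after LDR r5, [r7]: r5=M[120]=-4
after ADD r2, r2, r5: r2=16+(-4)=12
after ADD r7, r7, #4: r7=120+4=124
after SUB r3, r3, #1: r3=7-1=6
CMP r3, #5  (cmp 6,5)
BNE L2: taken
after AND r2, r2, #240: r2=12&240=0
after LDR r5, [r7]: r5=M[124]=19
after ADD r2, r2, r5: r2=0+19=19
after ADD r7, r7, #4: r7=124+4=128
after SUB r3, r3, #1: r3=6-1=5
CMP r3, #5  (cmp 5,5)
BNE L2: not taken
after ADD r5, r2, #19: r5=19+19=38
halt.
Total executed instructions: 55.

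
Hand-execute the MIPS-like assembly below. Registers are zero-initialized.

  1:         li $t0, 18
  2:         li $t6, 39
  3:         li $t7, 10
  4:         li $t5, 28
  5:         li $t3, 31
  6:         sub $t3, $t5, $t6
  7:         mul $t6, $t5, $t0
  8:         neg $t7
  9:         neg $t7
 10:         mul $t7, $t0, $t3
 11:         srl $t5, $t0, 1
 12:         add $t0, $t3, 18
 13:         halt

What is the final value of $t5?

9

$t0=18
$t6=39
$t7=10
$t5=28
$t3=31
$t3=28-39=-11
$t6=28*18=504
$t7=-(10)=-10
$t7=-(-10)=10
$t7=18*(-11)=-198
$t5=18>>1=9
$t0=(-11)+18=7
halt.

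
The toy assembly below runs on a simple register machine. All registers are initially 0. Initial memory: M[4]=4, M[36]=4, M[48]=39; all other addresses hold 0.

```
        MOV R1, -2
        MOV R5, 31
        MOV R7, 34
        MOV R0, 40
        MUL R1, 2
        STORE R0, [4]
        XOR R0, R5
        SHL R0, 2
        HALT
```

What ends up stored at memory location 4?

after MOV R1, -2: R1=-2
after MOV R5, 31: R5=31
after MOV R7, 34: R7=34
after MOV R0, 40: R0=40
after MUL R1, 2: R1=(-2)*2=-4
STORE R0, [4] → M[4]=40
after XOR R0, R5: R0=40^31=55
after SHL R0, 2: R0=55<<2=220
halt.

40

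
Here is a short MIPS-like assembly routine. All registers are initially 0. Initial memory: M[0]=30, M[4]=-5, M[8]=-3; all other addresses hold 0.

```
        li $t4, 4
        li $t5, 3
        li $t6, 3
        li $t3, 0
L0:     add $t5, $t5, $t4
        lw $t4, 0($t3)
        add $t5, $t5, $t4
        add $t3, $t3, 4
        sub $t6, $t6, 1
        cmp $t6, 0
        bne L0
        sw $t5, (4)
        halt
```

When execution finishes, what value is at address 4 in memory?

li $t4, 4 → $t4=4
li $t5, 3 → $t5=3
li $t6, 3 → $t6=3
li $t3, 0 → $t3=0
add $t5, $t5, $t4 → $t5=3+4=7
lw $t4, 0($t3) → $t4=M[0]=30
add $t5, $t5, $t4 → $t5=7+30=37
add $t3, $t3, 4 → $t3=0+4=4
sub $t6, $t6, 1 → $t6=3-1=2
cmp $t6, 0  (cmp 2,0)
bne L0: taken
add $t5, $t5, $t4 → $t5=37+30=67
lw $t4, 0($t3) → $t4=M[4]=-5
add $t5, $t5, $t4 → $t5=67+(-5)=62
add $t3, $t3, 4 → $t3=4+4=8
sub $t6, $t6, 1 → $t6=2-1=1
cmp $t6, 0  (cmp 1,0)
bne L0: taken
add $t5, $t5, $t4 → $t5=62+(-5)=57
lw $t4, 0($t3) → $t4=M[8]=-3
add $t5, $t5, $t4 → $t5=57+(-3)=54
add $t3, $t3, 4 → $t3=8+4=12
sub $t6, $t6, 1 → $t6=1-1=0
cmp $t6, 0  (cmp 0,0)
bne L0: not taken
sw $t5, (4) → M[4]=54
halt.

54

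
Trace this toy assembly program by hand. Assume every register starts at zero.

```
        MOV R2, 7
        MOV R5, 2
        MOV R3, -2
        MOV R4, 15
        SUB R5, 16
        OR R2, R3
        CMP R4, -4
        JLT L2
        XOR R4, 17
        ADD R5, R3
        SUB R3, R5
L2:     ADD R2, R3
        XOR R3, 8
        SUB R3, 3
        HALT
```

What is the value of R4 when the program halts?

MOV R2, 7 → R2=7
MOV R5, 2 → R5=2
MOV R3, -2 → R3=-2
MOV R4, 15 → R4=15
SUB R5, 16 → R5=2-16=-14
OR R2, R3 → R2=7|(-2)=-1
CMP R4, -4  (cmp 15,-4)
JLT L2: not taken
XOR R4, 17 → R4=15^17=30
ADD R5, R3 → R5=(-14)+(-2)=-16
SUB R3, R5 → R3=(-2)-(-16)=14
ADD R2, R3 → R2=(-1)+14=13
XOR R3, 8 → R3=14^8=6
SUB R3, 3 → R3=6-3=3
halt.

30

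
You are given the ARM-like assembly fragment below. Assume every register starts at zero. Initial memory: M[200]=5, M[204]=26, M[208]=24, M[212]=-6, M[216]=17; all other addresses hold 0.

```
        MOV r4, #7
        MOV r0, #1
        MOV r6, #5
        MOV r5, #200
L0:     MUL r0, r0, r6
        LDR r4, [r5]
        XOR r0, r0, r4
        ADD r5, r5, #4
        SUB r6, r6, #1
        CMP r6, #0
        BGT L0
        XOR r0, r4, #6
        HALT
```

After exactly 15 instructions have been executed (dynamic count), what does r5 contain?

after MOV r4, #7: r4=7
after MOV r0, #1: r0=1
after MOV r6, #5: r6=5
after MOV r5, #200: r5=200
after MUL r0, r0, r6: r0=1*5=5
after LDR r4, [r5]: r4=M[200]=5
after XOR r0, r0, r4: r0=5^5=0
after ADD r5, r5, #4: r5=200+4=204
after SUB r6, r6, #1: r6=5-1=4
CMP r6, #0  (cmp 4,0)
BGT L0: taken
after MUL r0, r0, r6: r0=0*4=0
after LDR r4, [r5]: r4=M[204]=26
after XOR r0, r0, r4: r0=0^26=26
after ADD r5, r5, #4: r5=204+4=208
After step 15: r5 = 208.

208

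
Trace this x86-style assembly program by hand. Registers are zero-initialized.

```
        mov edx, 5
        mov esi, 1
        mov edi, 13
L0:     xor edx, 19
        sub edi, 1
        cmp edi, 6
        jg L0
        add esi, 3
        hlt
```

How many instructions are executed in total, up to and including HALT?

33

mov edx, 5 → edx=5
mov esi, 1 → esi=1
mov edi, 13 → edi=13
xor edx, 19 → edx=5^19=22
sub edi, 1 → edi=13-1=12
cmp edi, 6  (cmp 12,6)
jg L0: taken
xor edx, 19 → edx=22^19=5
sub edi, 1 → edi=12-1=11
cmp edi, 6  (cmp 11,6)
jg L0: taken
xor edx, 19 → edx=5^19=22
sub edi, 1 → edi=11-1=10
cmp edi, 6  (cmp 10,6)
jg L0: taken
xor edx, 19 → edx=22^19=5
sub edi, 1 → edi=10-1=9
cmp edi, 6  (cmp 9,6)
jg L0: taken
xor edx, 19 → edx=5^19=22
sub edi, 1 → edi=9-1=8
cmp edi, 6  (cmp 8,6)
jg L0: taken
xor edx, 19 → edx=22^19=5
sub edi, 1 → edi=8-1=7
cmp edi, 6  (cmp 7,6)
jg L0: taken
xor edx, 19 → edx=5^19=22
sub edi, 1 → edi=7-1=6
cmp edi, 6  (cmp 6,6)
jg L0: not taken
add esi, 3 → esi=1+3=4
halt.
Total executed instructions: 33.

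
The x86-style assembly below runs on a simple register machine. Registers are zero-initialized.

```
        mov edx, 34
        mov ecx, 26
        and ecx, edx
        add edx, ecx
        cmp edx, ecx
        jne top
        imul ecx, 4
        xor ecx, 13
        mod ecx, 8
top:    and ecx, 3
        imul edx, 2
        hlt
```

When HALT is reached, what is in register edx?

mov edx, 34 → edx=34
mov ecx, 26 → ecx=26
and ecx, edx → ecx=26&34=2
add edx, ecx → edx=34+2=36
cmp edx, ecx  (cmp 36,2)
jne top: taken
and ecx, 3 → ecx=2&3=2
imul edx, 2 → edx=36*2=72
halt.

72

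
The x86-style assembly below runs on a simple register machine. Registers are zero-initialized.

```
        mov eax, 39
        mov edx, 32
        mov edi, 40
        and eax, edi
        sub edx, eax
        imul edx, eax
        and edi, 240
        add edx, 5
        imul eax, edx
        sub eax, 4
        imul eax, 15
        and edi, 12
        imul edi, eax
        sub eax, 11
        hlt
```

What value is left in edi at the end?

mov eax, 39 → eax=39
mov edx, 32 → edx=32
mov edi, 40 → edi=40
and eax, edi → eax=39&40=32
sub edx, eax → edx=32-32=0
imul edx, eax → edx=0*32=0
and edi, 240 → edi=40&240=32
add edx, 5 → edx=0+5=5
imul eax, edx → eax=32*5=160
sub eax, 4 → eax=160-4=156
imul eax, 15 → eax=156*15=2340
and edi, 12 → edi=32&12=0
imul edi, eax → edi=0*2340=0
sub eax, 11 → eax=2340-11=2329
halt.

0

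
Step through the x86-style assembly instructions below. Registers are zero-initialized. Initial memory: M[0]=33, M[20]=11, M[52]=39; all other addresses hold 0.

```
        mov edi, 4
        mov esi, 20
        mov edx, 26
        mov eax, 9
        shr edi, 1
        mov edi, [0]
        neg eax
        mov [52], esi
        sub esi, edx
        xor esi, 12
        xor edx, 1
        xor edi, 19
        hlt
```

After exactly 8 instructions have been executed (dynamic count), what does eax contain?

-9

edi=4
esi=20
edx=26
eax=9
edi=4>>1=2
edi=M[0]=33
eax=-(9)=-9
mov [52], esi → M[52]=20
After step 8: eax = -9.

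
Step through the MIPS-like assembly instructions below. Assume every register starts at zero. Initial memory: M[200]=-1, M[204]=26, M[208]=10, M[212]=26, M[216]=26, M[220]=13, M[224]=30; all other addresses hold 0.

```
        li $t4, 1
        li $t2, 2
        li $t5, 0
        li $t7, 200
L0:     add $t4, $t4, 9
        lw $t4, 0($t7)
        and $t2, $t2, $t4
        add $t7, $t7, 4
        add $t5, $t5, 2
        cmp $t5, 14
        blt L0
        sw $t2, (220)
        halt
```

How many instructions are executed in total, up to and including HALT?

55

after li $t4, 1: $t4=1
after li $t2, 2: $t2=2
after li $t5, 0: $t5=0
after li $t7, 200: $t7=200
after add $t4, $t4, 9: $t4=1+9=10
after lw $t4, 0($t7): $t4=M[200]=-1
after and $t2, $t2, $t4: $t2=2&(-1)=2
after add $t7, $t7, 4: $t7=200+4=204
after add $t5, $t5, 2: $t5=0+2=2
cmp $t5, 14  (cmp 2,14)
blt L0: taken
after add $t4, $t4, 9: $t4=(-1)+9=8
after lw $t4, 0($t7): $t4=M[204]=26
after and $t2, $t2, $t4: $t2=2&26=2
after add $t7, $t7, 4: $t7=204+4=208
after add $t5, $t5, 2: $t5=2+2=4
cmp $t5, 14  (cmp 4,14)
blt L0: taken
after add $t4, $t4, 9: $t4=26+9=35
after lw $t4, 0($t7): $t4=M[208]=10
after and $t2, $t2, $t4: $t2=2&10=2
after add $t7, $t7, 4: $t7=208+4=212
after add $t5, $t5, 2: $t5=4+2=6
cmp $t5, 14  (cmp 6,14)
blt L0: taken
after add $t4, $t4, 9: $t4=10+9=19
after lw $t4, 0($t7): $t4=M[212]=26
after and $t2, $t2, $t4: $t2=2&26=2
after add $t7, $t7, 4: $t7=212+4=216
after add $t5, $t5, 2: $t5=6+2=8
cmp $t5, 14  (cmp 8,14)
blt L0: taken
after add $t4, $t4, 9: $t4=26+9=35
after lw $t4, 0($t7): $t4=M[216]=26
after and $t2, $t2, $t4: $t2=2&26=2
after add $t7, $t7, 4: $t7=216+4=220
after add $t5, $t5, 2: $t5=8+2=10
cmp $t5, 14  (cmp 10,14)
blt L0: taken
after add $t4, $t4, 9: $t4=26+9=35
after lw $t4, 0($t7): $t4=M[220]=13
after and $t2, $t2, $t4: $t2=2&13=0
after add $t7, $t7, 4: $t7=220+4=224
after add $t5, $t5, 2: $t5=10+2=12
cmp $t5, 14  (cmp 12,14)
blt L0: taken
after add $t4, $t4, 9: $t4=13+9=22
after lw $t4, 0($t7): $t4=M[224]=30
after and $t2, $t2, $t4: $t2=0&30=0
after add $t7, $t7, 4: $t7=224+4=228
after add $t5, $t5, 2: $t5=12+2=14
cmp $t5, 14  (cmp 14,14)
blt L0: not taken
sw $t2, (220) → M[220]=0
halt.
Total executed instructions: 55.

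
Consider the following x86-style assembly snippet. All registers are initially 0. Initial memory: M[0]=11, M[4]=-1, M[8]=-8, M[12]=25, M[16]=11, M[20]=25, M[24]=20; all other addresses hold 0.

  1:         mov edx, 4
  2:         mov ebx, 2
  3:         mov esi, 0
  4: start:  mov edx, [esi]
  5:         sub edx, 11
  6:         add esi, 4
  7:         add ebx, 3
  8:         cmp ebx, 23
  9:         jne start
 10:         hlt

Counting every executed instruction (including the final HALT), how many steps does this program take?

mov edx, 4 → edx=4
mov ebx, 2 → ebx=2
mov esi, 0 → esi=0
mov edx, [esi] → edx=M[0]=11
sub edx, 11 → edx=11-11=0
add esi, 4 → esi=0+4=4
add ebx, 3 → ebx=2+3=5
cmp ebx, 23  (cmp 5,23)
jne start: taken
mov edx, [esi] → edx=M[4]=-1
sub edx, 11 → edx=(-1)-11=-12
add esi, 4 → esi=4+4=8
add ebx, 3 → ebx=5+3=8
cmp ebx, 23  (cmp 8,23)
jne start: taken
mov edx, [esi] → edx=M[8]=-8
sub edx, 11 → edx=(-8)-11=-19
add esi, 4 → esi=8+4=12
add ebx, 3 → ebx=8+3=11
cmp ebx, 23  (cmp 11,23)
jne start: taken
mov edx, [esi] → edx=M[12]=25
sub edx, 11 → edx=25-11=14
add esi, 4 → esi=12+4=16
add ebx, 3 → ebx=11+3=14
cmp ebx, 23  (cmp 14,23)
jne start: taken
mov edx, [esi] → edx=M[16]=11
sub edx, 11 → edx=11-11=0
add esi, 4 → esi=16+4=20
add ebx, 3 → ebx=14+3=17
cmp ebx, 23  (cmp 17,23)
jne start: taken
mov edx, [esi] → edx=M[20]=25
sub edx, 11 → edx=25-11=14
add esi, 4 → esi=20+4=24
add ebx, 3 → ebx=17+3=20
cmp ebx, 23  (cmp 20,23)
jne start: taken
mov edx, [esi] → edx=M[24]=20
sub edx, 11 → edx=20-11=9
add esi, 4 → esi=24+4=28
add ebx, 3 → ebx=20+3=23
cmp ebx, 23  (cmp 23,23)
jne start: not taken
halt.
Total executed instructions: 46.

46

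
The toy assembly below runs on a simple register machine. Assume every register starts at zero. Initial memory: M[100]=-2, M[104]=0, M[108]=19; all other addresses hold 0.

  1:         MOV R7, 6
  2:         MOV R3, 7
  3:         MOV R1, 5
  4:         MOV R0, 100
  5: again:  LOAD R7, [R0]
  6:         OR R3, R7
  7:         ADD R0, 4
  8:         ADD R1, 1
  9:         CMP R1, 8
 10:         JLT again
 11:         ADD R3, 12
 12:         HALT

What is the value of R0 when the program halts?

after MOV R7, 6: R7=6
after MOV R3, 7: R3=7
after MOV R1, 5: R1=5
after MOV R0, 100: R0=100
after LOAD R7, [R0]: R7=M[100]=-2
after OR R3, R7: R3=7|(-2)=-1
after ADD R0, 4: R0=100+4=104
after ADD R1, 1: R1=5+1=6
CMP R1, 8  (cmp 6,8)
JLT again: taken
after LOAD R7, [R0]: R7=M[104]=0
after OR R3, R7: R3=(-1)|0=-1
after ADD R0, 4: R0=104+4=108
after ADD R1, 1: R1=6+1=7
CMP R1, 8  (cmp 7,8)
JLT again: taken
after LOAD R7, [R0]: R7=M[108]=19
after OR R3, R7: R3=(-1)|19=-1
after ADD R0, 4: R0=108+4=112
after ADD R1, 1: R1=7+1=8
CMP R1, 8  (cmp 8,8)
JLT again: not taken
after ADD R3, 12: R3=(-1)+12=11
halt.

112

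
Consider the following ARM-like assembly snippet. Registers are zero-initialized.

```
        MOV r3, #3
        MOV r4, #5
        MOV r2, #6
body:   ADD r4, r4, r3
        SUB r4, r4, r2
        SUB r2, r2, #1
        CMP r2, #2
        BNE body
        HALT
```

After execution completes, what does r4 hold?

r3=3
r4=5
r2=6
r4=5+3=8
r4=8-6=2
r2=6-1=5
CMP r2, #2  (cmp 5,2)
BNE body: taken
r4=2+3=5
r4=5-5=0
r2=5-1=4
CMP r2, #2  (cmp 4,2)
BNE body: taken
r4=0+3=3
r4=3-4=-1
r2=4-1=3
CMP r2, #2  (cmp 3,2)
BNE body: taken
r4=(-1)+3=2
r4=2-3=-1
r2=3-1=2
CMP r2, #2  (cmp 2,2)
BNE body: not taken
halt.

-1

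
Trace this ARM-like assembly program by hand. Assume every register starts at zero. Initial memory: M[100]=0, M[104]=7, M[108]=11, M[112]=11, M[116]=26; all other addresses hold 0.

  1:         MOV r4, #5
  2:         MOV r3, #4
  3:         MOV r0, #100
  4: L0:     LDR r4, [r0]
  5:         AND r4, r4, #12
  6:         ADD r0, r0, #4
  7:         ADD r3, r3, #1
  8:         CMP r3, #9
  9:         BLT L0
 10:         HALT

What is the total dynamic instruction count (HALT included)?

after MOV r4, #5: r4=5
after MOV r3, #4: r3=4
after MOV r0, #100: r0=100
after LDR r4, [r0]: r4=M[100]=0
after AND r4, r4, #12: r4=0&12=0
after ADD r0, r0, #4: r0=100+4=104
after ADD r3, r3, #1: r3=4+1=5
CMP r3, #9  (cmp 5,9)
BLT L0: taken
after LDR r4, [r0]: r4=M[104]=7
after AND r4, r4, #12: r4=7&12=4
after ADD r0, r0, #4: r0=104+4=108
after ADD r3, r3, #1: r3=5+1=6
CMP r3, #9  (cmp 6,9)
BLT L0: taken
after LDR r4, [r0]: r4=M[108]=11
after AND r4, r4, #12: r4=11&12=8
after ADD r0, r0, #4: r0=108+4=112
after ADD r3, r3, #1: r3=6+1=7
CMP r3, #9  (cmp 7,9)
BLT L0: taken
after LDR r4, [r0]: r4=M[112]=11
after AND r4, r4, #12: r4=11&12=8
after ADD r0, r0, #4: r0=112+4=116
after ADD r3, r3, #1: r3=7+1=8
CMP r3, #9  (cmp 8,9)
BLT L0: taken
after LDR r4, [r0]: r4=M[116]=26
after AND r4, r4, #12: r4=26&12=8
after ADD r0, r0, #4: r0=116+4=120
after ADD r3, r3, #1: r3=8+1=9
CMP r3, #9  (cmp 9,9)
BLT L0: not taken
halt.
Total executed instructions: 34.

34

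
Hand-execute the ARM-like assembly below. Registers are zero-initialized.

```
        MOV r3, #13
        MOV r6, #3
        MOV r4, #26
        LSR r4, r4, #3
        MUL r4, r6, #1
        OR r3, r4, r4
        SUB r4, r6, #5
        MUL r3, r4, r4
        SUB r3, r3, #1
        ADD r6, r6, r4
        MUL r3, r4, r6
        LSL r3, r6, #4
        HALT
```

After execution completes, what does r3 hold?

16

after MOV r3, #13: r3=13
after MOV r6, #3: r6=3
after MOV r4, #26: r4=26
after LSR r4, r4, #3: r4=26>>3=3
after MUL r4, r6, #1: r4=3*1=3
after OR r3, r4, r4: r3=3|3=3
after SUB r4, r6, #5: r4=3-5=-2
after MUL r3, r4, r4: r3=(-2)*(-2)=4
after SUB r3, r3, #1: r3=4-1=3
after ADD r6, r6, r4: r6=3+(-2)=1
after MUL r3, r4, r6: r3=(-2)*1=-2
after LSL r3, r6, #4: r3=1<<4=16
halt.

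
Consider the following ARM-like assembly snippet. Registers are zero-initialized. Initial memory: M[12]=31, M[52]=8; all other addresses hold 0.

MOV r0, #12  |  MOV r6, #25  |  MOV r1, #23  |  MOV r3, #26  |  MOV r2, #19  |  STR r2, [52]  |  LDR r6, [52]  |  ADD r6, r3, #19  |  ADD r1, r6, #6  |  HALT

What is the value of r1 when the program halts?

r0=12
r6=25
r1=23
r3=26
r2=19
STR r2, [52] → M[52]=19
r6=M[52]=19
r6=26+19=45
r1=45+6=51
halt.

51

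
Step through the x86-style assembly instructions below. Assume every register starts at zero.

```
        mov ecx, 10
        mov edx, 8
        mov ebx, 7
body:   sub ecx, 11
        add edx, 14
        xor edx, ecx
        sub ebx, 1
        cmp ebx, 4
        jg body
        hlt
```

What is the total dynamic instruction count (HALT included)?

mov ecx, 10 → ecx=10
mov edx, 8 → edx=8
mov ebx, 7 → ebx=7
sub ecx, 11 → ecx=10-11=-1
add edx, 14 → edx=8+14=22
xor edx, ecx → edx=22^(-1)=-23
sub ebx, 1 → ebx=7-1=6
cmp ebx, 4  (cmp 6,4)
jg body: taken
sub ecx, 11 → ecx=(-1)-11=-12
add edx, 14 → edx=(-23)+14=-9
xor edx, ecx → edx=(-9)^(-12)=3
sub ebx, 1 → ebx=6-1=5
cmp ebx, 4  (cmp 5,4)
jg body: taken
sub ecx, 11 → ecx=(-12)-11=-23
add edx, 14 → edx=3+14=17
xor edx, ecx → edx=17^(-23)=-8
sub ebx, 1 → ebx=5-1=4
cmp ebx, 4  (cmp 4,4)
jg body: not taken
halt.
Total executed instructions: 22.

22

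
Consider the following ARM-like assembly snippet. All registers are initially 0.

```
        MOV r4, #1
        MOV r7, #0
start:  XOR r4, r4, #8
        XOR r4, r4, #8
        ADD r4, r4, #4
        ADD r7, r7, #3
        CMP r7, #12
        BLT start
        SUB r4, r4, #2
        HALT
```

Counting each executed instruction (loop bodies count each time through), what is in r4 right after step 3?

9

MOV r4, #1 → r4=1
MOV r7, #0 → r7=0
XOR r4, r4, #8 → r4=1^8=9
After step 3: r4 = 9.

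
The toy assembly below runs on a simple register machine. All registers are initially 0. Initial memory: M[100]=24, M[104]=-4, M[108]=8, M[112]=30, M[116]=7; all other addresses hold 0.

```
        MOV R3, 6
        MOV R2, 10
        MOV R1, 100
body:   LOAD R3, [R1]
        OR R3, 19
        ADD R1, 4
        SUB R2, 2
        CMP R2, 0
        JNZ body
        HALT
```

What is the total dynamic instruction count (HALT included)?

34

MOV R3, 6 → R3=6
MOV R2, 10 → R2=10
MOV R1, 100 → R1=100
LOAD R3, [R1] → R3=M[100]=24
OR R3, 19 → R3=24|19=27
ADD R1, 4 → R1=100+4=104
SUB R2, 2 → R2=10-2=8
CMP R2, 0  (cmp 8,0)
JNZ body: taken
LOAD R3, [R1] → R3=M[104]=-4
OR R3, 19 → R3=(-4)|19=-1
ADD R1, 4 → R1=104+4=108
SUB R2, 2 → R2=8-2=6
CMP R2, 0  (cmp 6,0)
JNZ body: taken
LOAD R3, [R1] → R3=M[108]=8
OR R3, 19 → R3=8|19=27
ADD R1, 4 → R1=108+4=112
SUB R2, 2 → R2=6-2=4
CMP R2, 0  (cmp 4,0)
JNZ body: taken
LOAD R3, [R1] → R3=M[112]=30
OR R3, 19 → R3=30|19=31
ADD R1, 4 → R1=112+4=116
SUB R2, 2 → R2=4-2=2
CMP R2, 0  (cmp 2,0)
JNZ body: taken
LOAD R3, [R1] → R3=M[116]=7
OR R3, 19 → R3=7|19=23
ADD R1, 4 → R1=116+4=120
SUB R2, 2 → R2=2-2=0
CMP R2, 0  (cmp 0,0)
JNZ body: not taken
halt.
Total executed instructions: 34.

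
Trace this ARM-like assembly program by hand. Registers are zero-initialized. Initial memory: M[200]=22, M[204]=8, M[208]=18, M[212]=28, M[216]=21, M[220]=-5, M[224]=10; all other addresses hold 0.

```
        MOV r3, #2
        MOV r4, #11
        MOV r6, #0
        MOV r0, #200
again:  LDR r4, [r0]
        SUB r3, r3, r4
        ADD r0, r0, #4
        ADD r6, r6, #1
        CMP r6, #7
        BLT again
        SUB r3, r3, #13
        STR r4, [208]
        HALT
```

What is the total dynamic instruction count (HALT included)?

49

MOV r3, #2 → r3=2
MOV r4, #11 → r4=11
MOV r6, #0 → r6=0
MOV r0, #200 → r0=200
LDR r4, [r0] → r4=M[200]=22
SUB r3, r3, r4 → r3=2-22=-20
ADD r0, r0, #4 → r0=200+4=204
ADD r6, r6, #1 → r6=0+1=1
CMP r6, #7  (cmp 1,7)
BLT again: taken
LDR r4, [r0] → r4=M[204]=8
SUB r3, r3, r4 → r3=(-20)-8=-28
ADD r0, r0, #4 → r0=204+4=208
ADD r6, r6, #1 → r6=1+1=2
CMP r6, #7  (cmp 2,7)
BLT again: taken
LDR r4, [r0] → r4=M[208]=18
SUB r3, r3, r4 → r3=(-28)-18=-46
ADD r0, r0, #4 → r0=208+4=212
ADD r6, r6, #1 → r6=2+1=3
CMP r6, #7  (cmp 3,7)
BLT again: taken
LDR r4, [r0] → r4=M[212]=28
SUB r3, r3, r4 → r3=(-46)-28=-74
ADD r0, r0, #4 → r0=212+4=216
ADD r6, r6, #1 → r6=3+1=4
CMP r6, #7  (cmp 4,7)
BLT again: taken
LDR r4, [r0] → r4=M[216]=21
SUB r3, r3, r4 → r3=(-74)-21=-95
ADD r0, r0, #4 → r0=216+4=220
ADD r6, r6, #1 → r6=4+1=5
CMP r6, #7  (cmp 5,7)
BLT again: taken
LDR r4, [r0] → r4=M[220]=-5
SUB r3, r3, r4 → r3=(-95)-(-5)=-90
ADD r0, r0, #4 → r0=220+4=224
ADD r6, r6, #1 → r6=5+1=6
CMP r6, #7  (cmp 6,7)
BLT again: taken
LDR r4, [r0] → r4=M[224]=10
SUB r3, r3, r4 → r3=(-90)-10=-100
ADD r0, r0, #4 → r0=224+4=228
ADD r6, r6, #1 → r6=6+1=7
CMP r6, #7  (cmp 7,7)
BLT again: not taken
SUB r3, r3, #13 → r3=(-100)-13=-113
STR r4, [208] → M[208]=10
halt.
Total executed instructions: 49.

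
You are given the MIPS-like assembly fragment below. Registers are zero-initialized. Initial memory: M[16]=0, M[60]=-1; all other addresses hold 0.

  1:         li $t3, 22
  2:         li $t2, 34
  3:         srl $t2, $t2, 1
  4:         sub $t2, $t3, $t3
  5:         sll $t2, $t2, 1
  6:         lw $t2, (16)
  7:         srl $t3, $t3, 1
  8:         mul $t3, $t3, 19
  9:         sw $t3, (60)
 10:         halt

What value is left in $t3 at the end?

209

$t3=22
$t2=34
$t2=34>>1=17
$t2=22-22=0
$t2=0<<1=0
$t2=M[16]=0
$t3=22>>1=11
$t3=11*19=209
sw $t3, (60) → M[60]=209
halt.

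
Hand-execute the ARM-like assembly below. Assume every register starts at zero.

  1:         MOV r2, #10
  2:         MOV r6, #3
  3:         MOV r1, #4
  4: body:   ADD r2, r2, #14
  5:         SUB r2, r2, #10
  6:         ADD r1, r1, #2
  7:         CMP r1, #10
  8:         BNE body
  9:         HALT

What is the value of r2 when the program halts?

MOV r2, #10 → r2=10
MOV r6, #3 → r6=3
MOV r1, #4 → r1=4
ADD r2, r2, #14 → r2=10+14=24
SUB r2, r2, #10 → r2=24-10=14
ADD r1, r1, #2 → r1=4+2=6
CMP r1, #10  (cmp 6,10)
BNE body: taken
ADD r2, r2, #14 → r2=14+14=28
SUB r2, r2, #10 → r2=28-10=18
ADD r1, r1, #2 → r1=6+2=8
CMP r1, #10  (cmp 8,10)
BNE body: taken
ADD r2, r2, #14 → r2=18+14=32
SUB r2, r2, #10 → r2=32-10=22
ADD r1, r1, #2 → r1=8+2=10
CMP r1, #10  (cmp 10,10)
BNE body: not taken
halt.

22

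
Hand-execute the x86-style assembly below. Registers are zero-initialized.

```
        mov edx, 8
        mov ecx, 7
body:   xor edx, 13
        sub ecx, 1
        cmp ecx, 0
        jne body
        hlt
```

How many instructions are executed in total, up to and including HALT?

after mov edx, 8: edx=8
after mov ecx, 7: ecx=7
after xor edx, 13: edx=8^13=5
after sub ecx, 1: ecx=7-1=6
cmp ecx, 0  (cmp 6,0)
jne body: taken
after xor edx, 13: edx=5^13=8
after sub ecx, 1: ecx=6-1=5
cmp ecx, 0  (cmp 5,0)
jne body: taken
after xor edx, 13: edx=8^13=5
after sub ecx, 1: ecx=5-1=4
cmp ecx, 0  (cmp 4,0)
jne body: taken
after xor edx, 13: edx=5^13=8
after sub ecx, 1: ecx=4-1=3
cmp ecx, 0  (cmp 3,0)
jne body: taken
after xor edx, 13: edx=8^13=5
after sub ecx, 1: ecx=3-1=2
cmp ecx, 0  (cmp 2,0)
jne body: taken
after xor edx, 13: edx=5^13=8
after sub ecx, 1: ecx=2-1=1
cmp ecx, 0  (cmp 1,0)
jne body: taken
after xor edx, 13: edx=8^13=5
after sub ecx, 1: ecx=1-1=0
cmp ecx, 0  (cmp 0,0)
jne body: not taken
halt.
Total executed instructions: 31.

31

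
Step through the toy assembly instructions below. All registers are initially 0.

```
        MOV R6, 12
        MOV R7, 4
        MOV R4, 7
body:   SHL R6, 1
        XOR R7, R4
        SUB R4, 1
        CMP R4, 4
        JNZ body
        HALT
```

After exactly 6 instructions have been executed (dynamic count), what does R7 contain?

3

after MOV R6, 12: R6=12
after MOV R7, 4: R7=4
after MOV R4, 7: R4=7
after SHL R6, 1: R6=12<<1=24
after XOR R7, R4: R7=4^7=3
after SUB R4, 1: R4=7-1=6
After step 6: R7 = 3.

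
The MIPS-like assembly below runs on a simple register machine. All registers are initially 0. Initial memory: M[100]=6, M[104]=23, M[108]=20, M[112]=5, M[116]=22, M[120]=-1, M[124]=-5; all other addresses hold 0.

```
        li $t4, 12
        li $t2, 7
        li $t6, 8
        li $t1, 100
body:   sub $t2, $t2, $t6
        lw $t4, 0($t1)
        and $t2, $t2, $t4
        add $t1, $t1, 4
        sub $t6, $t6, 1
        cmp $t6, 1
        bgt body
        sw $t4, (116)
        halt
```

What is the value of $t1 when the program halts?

li $t4, 12 → $t4=12
li $t2, 7 → $t2=7
li $t6, 8 → $t6=8
li $t1, 100 → $t1=100
sub $t2, $t2, $t6 → $t2=7-8=-1
lw $t4, 0($t1) → $t4=M[100]=6
and $t2, $t2, $t4 → $t2=(-1)&6=6
add $t1, $t1, 4 → $t1=100+4=104
sub $t6, $t6, 1 → $t6=8-1=7
cmp $t6, 1  (cmp 7,1)
bgt body: taken
sub $t2, $t2, $t6 → $t2=6-7=-1
lw $t4, 0($t1) → $t4=M[104]=23
and $t2, $t2, $t4 → $t2=(-1)&23=23
add $t1, $t1, 4 → $t1=104+4=108
sub $t6, $t6, 1 → $t6=7-1=6
cmp $t6, 1  (cmp 6,1)
bgt body: taken
sub $t2, $t2, $t6 → $t2=23-6=17
lw $t4, 0($t1) → $t4=M[108]=20
and $t2, $t2, $t4 → $t2=17&20=16
add $t1, $t1, 4 → $t1=108+4=112
sub $t6, $t6, 1 → $t6=6-1=5
cmp $t6, 1  (cmp 5,1)
bgt body: taken
sub $t2, $t2, $t6 → $t2=16-5=11
lw $t4, 0($t1) → $t4=M[112]=5
and $t2, $t2, $t4 → $t2=11&5=1
add $t1, $t1, 4 → $t1=112+4=116
sub $t6, $t6, 1 → $t6=5-1=4
cmp $t6, 1  (cmp 4,1)
bgt body: taken
sub $t2, $t2, $t6 → $t2=1-4=-3
lw $t4, 0($t1) → $t4=M[116]=22
and $t2, $t2, $t4 → $t2=(-3)&22=20
add $t1, $t1, 4 → $t1=116+4=120
sub $t6, $t6, 1 → $t6=4-1=3
cmp $t6, 1  (cmp 3,1)
bgt body: taken
sub $t2, $t2, $t6 → $t2=20-3=17
lw $t4, 0($t1) → $t4=M[120]=-1
and $t2, $t2, $t4 → $t2=17&(-1)=17
add $t1, $t1, 4 → $t1=120+4=124
sub $t6, $t6, 1 → $t6=3-1=2
cmp $t6, 1  (cmp 2,1)
bgt body: taken
sub $t2, $t2, $t6 → $t2=17-2=15
lw $t4, 0($t1) → $t4=M[124]=-5
and $t2, $t2, $t4 → $t2=15&(-5)=11
add $t1, $t1, 4 → $t1=124+4=128
sub $t6, $t6, 1 → $t6=2-1=1
cmp $t6, 1  (cmp 1,1)
bgt body: not taken
sw $t4, (116) → M[116]=-5
halt.

128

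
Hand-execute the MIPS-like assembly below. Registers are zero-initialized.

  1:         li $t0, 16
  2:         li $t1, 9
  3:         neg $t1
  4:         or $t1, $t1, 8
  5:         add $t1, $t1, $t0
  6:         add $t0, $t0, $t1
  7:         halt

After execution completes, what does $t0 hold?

$t0=16
$t1=9
$t1=-(9)=-9
$t1=(-9)|8=-1
$t1=(-1)+16=15
$t0=16+15=31
halt.

31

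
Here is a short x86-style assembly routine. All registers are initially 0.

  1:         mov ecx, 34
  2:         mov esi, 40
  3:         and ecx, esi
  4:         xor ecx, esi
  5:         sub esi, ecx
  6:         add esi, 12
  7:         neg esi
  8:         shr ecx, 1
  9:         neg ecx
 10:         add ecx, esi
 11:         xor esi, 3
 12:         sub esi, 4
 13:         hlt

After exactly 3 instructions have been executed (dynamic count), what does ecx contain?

mov ecx, 34 → ecx=34
mov esi, 40 → esi=40
and ecx, esi → ecx=34&40=32
After step 3: ecx = 32.

32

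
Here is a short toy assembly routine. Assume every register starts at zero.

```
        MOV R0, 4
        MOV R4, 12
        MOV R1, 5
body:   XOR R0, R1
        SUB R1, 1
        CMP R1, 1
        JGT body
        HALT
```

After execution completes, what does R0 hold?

after MOV R0, 4: R0=4
after MOV R4, 12: R4=12
after MOV R1, 5: R1=5
after XOR R0, R1: R0=4^5=1
after SUB R1, 1: R1=5-1=4
CMP R1, 1  (cmp 4,1)
JGT body: taken
after XOR R0, R1: R0=1^4=5
after SUB R1, 1: R1=4-1=3
CMP R1, 1  (cmp 3,1)
JGT body: taken
after XOR R0, R1: R0=5^3=6
after SUB R1, 1: R1=3-1=2
CMP R1, 1  (cmp 2,1)
JGT body: taken
after XOR R0, R1: R0=6^2=4
after SUB R1, 1: R1=2-1=1
CMP R1, 1  (cmp 1,1)
JGT body: not taken
halt.

4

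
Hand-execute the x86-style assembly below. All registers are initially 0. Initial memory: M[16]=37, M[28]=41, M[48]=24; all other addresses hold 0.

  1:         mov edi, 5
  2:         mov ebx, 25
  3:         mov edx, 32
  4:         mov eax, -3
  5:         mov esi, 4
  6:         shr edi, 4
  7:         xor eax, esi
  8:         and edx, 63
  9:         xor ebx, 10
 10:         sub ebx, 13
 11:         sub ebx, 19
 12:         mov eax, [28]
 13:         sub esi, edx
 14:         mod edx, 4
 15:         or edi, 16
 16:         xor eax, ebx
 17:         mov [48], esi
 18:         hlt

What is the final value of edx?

0

edi=5
ebx=25
edx=32
eax=-3
esi=4
edi=5>>4=0
eax=(-3)^4=-7
edx=32&63=32
ebx=25^10=19
ebx=19-13=6
ebx=6-19=-13
eax=M[28]=41
esi=4-32=-28
edx=32%4=0
edi=0|16=16
eax=41^(-13)=-38
mov [48], esi → M[48]=-28
halt.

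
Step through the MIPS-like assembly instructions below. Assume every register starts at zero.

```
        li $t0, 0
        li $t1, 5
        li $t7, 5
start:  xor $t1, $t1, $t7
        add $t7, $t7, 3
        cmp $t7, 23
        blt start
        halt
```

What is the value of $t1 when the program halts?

8

after li $t0, 0: $t0=0
after li $t1, 5: $t1=5
after li $t7, 5: $t7=5
after xor $t1, $t1, $t7: $t1=5^5=0
after add $t7, $t7, 3: $t7=5+3=8
cmp $t7, 23  (cmp 8,23)
blt start: taken
after xor $t1, $t1, $t7: $t1=0^8=8
after add $t7, $t7, 3: $t7=8+3=11
cmp $t7, 23  (cmp 11,23)
blt start: taken
after xor $t1, $t1, $t7: $t1=8^11=3
after add $t7, $t7, 3: $t7=11+3=14
cmp $t7, 23  (cmp 14,23)
blt start: taken
after xor $t1, $t1, $t7: $t1=3^14=13
after add $t7, $t7, 3: $t7=14+3=17
cmp $t7, 23  (cmp 17,23)
blt start: taken
after xor $t1, $t1, $t7: $t1=13^17=28
after add $t7, $t7, 3: $t7=17+3=20
cmp $t7, 23  (cmp 20,23)
blt start: taken
after xor $t1, $t1, $t7: $t1=28^20=8
after add $t7, $t7, 3: $t7=20+3=23
cmp $t7, 23  (cmp 23,23)
blt start: not taken
halt.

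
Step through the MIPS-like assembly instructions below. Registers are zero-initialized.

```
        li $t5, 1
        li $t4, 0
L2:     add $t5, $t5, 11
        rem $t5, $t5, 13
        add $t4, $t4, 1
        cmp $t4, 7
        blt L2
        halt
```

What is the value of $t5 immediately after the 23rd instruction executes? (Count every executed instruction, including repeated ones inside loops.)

17

after li $t5, 1: $t5=1
after li $t4, 0: $t4=0
after add $t5, $t5, 11: $t5=1+11=12
after rem $t5, $t5, 13: $t5=12%13=12
after add $t4, $t4, 1: $t4=0+1=1
cmp $t4, 7  (cmp 1,7)
blt L2: taken
after add $t5, $t5, 11: $t5=12+11=23
after rem $t5, $t5, 13: $t5=23%13=10
after add $t4, $t4, 1: $t4=1+1=2
cmp $t4, 7  (cmp 2,7)
blt L2: taken
after add $t5, $t5, 11: $t5=10+11=21
after rem $t5, $t5, 13: $t5=21%13=8
after add $t4, $t4, 1: $t4=2+1=3
cmp $t4, 7  (cmp 3,7)
blt L2: taken
after add $t5, $t5, 11: $t5=8+11=19
after rem $t5, $t5, 13: $t5=19%13=6
after add $t4, $t4, 1: $t4=3+1=4
cmp $t4, 7  (cmp 4,7)
blt L2: taken
after add $t5, $t5, 11: $t5=6+11=17
After step 23: $t5 = 17.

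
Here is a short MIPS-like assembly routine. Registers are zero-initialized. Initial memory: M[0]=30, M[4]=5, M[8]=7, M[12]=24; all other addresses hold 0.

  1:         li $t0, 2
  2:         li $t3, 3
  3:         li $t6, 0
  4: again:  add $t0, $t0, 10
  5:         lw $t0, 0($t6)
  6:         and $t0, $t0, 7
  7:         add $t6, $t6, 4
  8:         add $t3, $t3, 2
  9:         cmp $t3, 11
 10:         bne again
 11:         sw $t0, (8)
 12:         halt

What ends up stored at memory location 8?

after li $t0, 2: $t0=2
after li $t3, 3: $t3=3
after li $t6, 0: $t6=0
after add $t0, $t0, 10: $t0=2+10=12
after lw $t0, 0($t6): $t0=M[0]=30
after and $t0, $t0, 7: $t0=30&7=6
after add $t6, $t6, 4: $t6=0+4=4
after add $t3, $t3, 2: $t3=3+2=5
cmp $t3, 11  (cmp 5,11)
bne again: taken
after add $t0, $t0, 10: $t0=6+10=16
after lw $t0, 0($t6): $t0=M[4]=5
after and $t0, $t0, 7: $t0=5&7=5
after add $t6, $t6, 4: $t6=4+4=8
after add $t3, $t3, 2: $t3=5+2=7
cmp $t3, 11  (cmp 7,11)
bne again: taken
after add $t0, $t0, 10: $t0=5+10=15
after lw $t0, 0($t6): $t0=M[8]=7
after and $t0, $t0, 7: $t0=7&7=7
after add $t6, $t6, 4: $t6=8+4=12
after add $t3, $t3, 2: $t3=7+2=9
cmp $t3, 11  (cmp 9,11)
bne again: taken
after add $t0, $t0, 10: $t0=7+10=17
after lw $t0, 0($t6): $t0=M[12]=24
after and $t0, $t0, 7: $t0=24&7=0
after add $t6, $t6, 4: $t6=12+4=16
after add $t3, $t3, 2: $t3=9+2=11
cmp $t3, 11  (cmp 11,11)
bne again: not taken
sw $t0, (8) → M[8]=0
halt.

0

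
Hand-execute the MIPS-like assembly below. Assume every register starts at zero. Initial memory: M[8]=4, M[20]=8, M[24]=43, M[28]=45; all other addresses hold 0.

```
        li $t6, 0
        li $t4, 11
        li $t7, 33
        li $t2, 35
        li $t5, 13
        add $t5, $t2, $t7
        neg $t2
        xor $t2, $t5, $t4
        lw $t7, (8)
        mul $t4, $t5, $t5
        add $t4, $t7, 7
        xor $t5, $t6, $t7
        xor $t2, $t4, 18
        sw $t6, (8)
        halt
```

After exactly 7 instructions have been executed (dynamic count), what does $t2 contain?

-35

$t6=0
$t4=11
$t7=33
$t2=35
$t5=13
$t5=35+33=68
$t2=-(35)=-35
After step 7: $t2 = -35.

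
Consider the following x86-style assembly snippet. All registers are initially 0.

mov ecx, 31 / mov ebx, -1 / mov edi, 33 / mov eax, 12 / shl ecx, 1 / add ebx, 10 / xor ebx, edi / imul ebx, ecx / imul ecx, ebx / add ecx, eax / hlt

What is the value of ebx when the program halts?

2480

mov ecx, 31 → ecx=31
mov ebx, -1 → ebx=-1
mov edi, 33 → edi=33
mov eax, 12 → eax=12
shl ecx, 1 → ecx=31<<1=62
add ebx, 10 → ebx=(-1)+10=9
xor ebx, edi → ebx=9^33=40
imul ebx, ecx → ebx=40*62=2480
imul ecx, ebx → ecx=62*2480=153760
add ecx, eax → ecx=153760+12=153772
halt.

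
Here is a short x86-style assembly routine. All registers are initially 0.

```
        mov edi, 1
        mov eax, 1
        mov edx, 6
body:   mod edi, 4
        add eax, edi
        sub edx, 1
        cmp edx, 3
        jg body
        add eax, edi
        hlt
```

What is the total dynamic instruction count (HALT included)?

edi=1
eax=1
edx=6
edi=1%4=1
eax=1+1=2
edx=6-1=5
cmp edx, 3  (cmp 5,3)
jg body: taken
edi=1%4=1
eax=2+1=3
edx=5-1=4
cmp edx, 3  (cmp 4,3)
jg body: taken
edi=1%4=1
eax=3+1=4
edx=4-1=3
cmp edx, 3  (cmp 3,3)
jg body: not taken
eax=4+1=5
halt.
Total executed instructions: 20.

20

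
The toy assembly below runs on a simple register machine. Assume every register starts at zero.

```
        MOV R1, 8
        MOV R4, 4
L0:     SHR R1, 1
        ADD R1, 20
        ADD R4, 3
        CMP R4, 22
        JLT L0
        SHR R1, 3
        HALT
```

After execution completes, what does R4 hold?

22

MOV R1, 8 → R1=8
MOV R4, 4 → R4=4
SHR R1, 1 → R1=8>>1=4
ADD R1, 20 → R1=4+20=24
ADD R4, 3 → R4=4+3=7
CMP R4, 22  (cmp 7,22)
JLT L0: taken
SHR R1, 1 → R1=24>>1=12
ADD R1, 20 → R1=12+20=32
ADD R4, 3 → R4=7+3=10
CMP R4, 22  (cmp 10,22)
JLT L0: taken
SHR R1, 1 → R1=32>>1=16
ADD R1, 20 → R1=16+20=36
ADD R4, 3 → R4=10+3=13
CMP R4, 22  (cmp 13,22)
JLT L0: taken
SHR R1, 1 → R1=36>>1=18
ADD R1, 20 → R1=18+20=38
ADD R4, 3 → R4=13+3=16
CMP R4, 22  (cmp 16,22)
JLT L0: taken
SHR R1, 1 → R1=38>>1=19
ADD R1, 20 → R1=19+20=39
ADD R4, 3 → R4=16+3=19
CMP R4, 22  (cmp 19,22)
JLT L0: taken
SHR R1, 1 → R1=39>>1=19
ADD R1, 20 → R1=19+20=39
ADD R4, 3 → R4=19+3=22
CMP R4, 22  (cmp 22,22)
JLT L0: not taken
SHR R1, 3 → R1=39>>3=4
halt.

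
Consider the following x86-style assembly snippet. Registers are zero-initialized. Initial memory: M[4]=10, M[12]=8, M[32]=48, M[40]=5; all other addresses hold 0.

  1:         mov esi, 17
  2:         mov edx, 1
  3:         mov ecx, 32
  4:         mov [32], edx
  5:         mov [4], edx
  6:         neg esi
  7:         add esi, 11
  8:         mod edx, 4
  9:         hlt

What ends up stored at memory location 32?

after mov esi, 17: esi=17
after mov edx, 1: edx=1
after mov ecx, 32: ecx=32
mov [32], edx → M[32]=1
mov [4], edx → M[4]=1
after neg esi: esi=-(17)=-17
after add esi, 11: esi=(-17)+11=-6
after mod edx, 4: edx=1%4=1
halt.

1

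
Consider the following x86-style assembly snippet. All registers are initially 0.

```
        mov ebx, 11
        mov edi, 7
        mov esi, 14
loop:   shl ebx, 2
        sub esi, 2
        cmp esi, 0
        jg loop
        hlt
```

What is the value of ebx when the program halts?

after mov ebx, 11: ebx=11
after mov edi, 7: edi=7
after mov esi, 14: esi=14
after shl ebx, 2: ebx=11<<2=44
after sub esi, 2: esi=14-2=12
cmp esi, 0  (cmp 12,0)
jg loop: taken
after shl ebx, 2: ebx=44<<2=176
after sub esi, 2: esi=12-2=10
cmp esi, 0  (cmp 10,0)
jg loop: taken
after shl ebx, 2: ebx=176<<2=704
after sub esi, 2: esi=10-2=8
cmp esi, 0  (cmp 8,0)
jg loop: taken
after shl ebx, 2: ebx=704<<2=2816
after sub esi, 2: esi=8-2=6
cmp esi, 0  (cmp 6,0)
jg loop: taken
after shl ebx, 2: ebx=2816<<2=11264
after sub esi, 2: esi=6-2=4
cmp esi, 0  (cmp 4,0)
jg loop: taken
after shl ebx, 2: ebx=11264<<2=45056
after sub esi, 2: esi=4-2=2
cmp esi, 0  (cmp 2,0)
jg loop: taken
after shl ebx, 2: ebx=45056<<2=180224
after sub esi, 2: esi=2-2=0
cmp esi, 0  (cmp 0,0)
jg loop: not taken
halt.

180224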